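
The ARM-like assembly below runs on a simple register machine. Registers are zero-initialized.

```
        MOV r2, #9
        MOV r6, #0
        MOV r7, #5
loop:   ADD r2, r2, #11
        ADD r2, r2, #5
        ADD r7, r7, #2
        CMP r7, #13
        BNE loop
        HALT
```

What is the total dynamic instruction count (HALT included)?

MOV r2, #9 → r2=9
MOV r6, #0 → r6=0
MOV r7, #5 → r7=5
ADD r2, r2, #11 → r2=9+11=20
ADD r2, r2, #5 → r2=20+5=25
ADD r7, r7, #2 → r7=5+2=7
CMP r7, #13  (cmp 7,13)
BNE loop: taken
ADD r2, r2, #11 → r2=25+11=36
ADD r2, r2, #5 → r2=36+5=41
ADD r7, r7, #2 → r7=7+2=9
CMP r7, #13  (cmp 9,13)
BNE loop: taken
ADD r2, r2, #11 → r2=41+11=52
ADD r2, r2, #5 → r2=52+5=57
ADD r7, r7, #2 → r7=9+2=11
CMP r7, #13  (cmp 11,13)
BNE loop: taken
ADD r2, r2, #11 → r2=57+11=68
ADD r2, r2, #5 → r2=68+5=73
ADD r7, r7, #2 → r7=11+2=13
CMP r7, #13  (cmp 13,13)
BNE loop: not taken
halt.
Total executed instructions: 24.

24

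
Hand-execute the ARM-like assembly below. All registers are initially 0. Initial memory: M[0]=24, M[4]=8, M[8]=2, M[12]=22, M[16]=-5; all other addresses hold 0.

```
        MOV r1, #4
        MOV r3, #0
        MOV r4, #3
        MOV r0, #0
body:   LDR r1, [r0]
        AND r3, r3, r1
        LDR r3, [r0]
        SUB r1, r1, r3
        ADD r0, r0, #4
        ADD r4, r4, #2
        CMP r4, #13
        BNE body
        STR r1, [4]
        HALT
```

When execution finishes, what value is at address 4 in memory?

r1=4
r3=0
r4=3
r0=0
r1=M[0]=24
r3=0&24=0
r3=M[0]=24
r1=24-24=0
r0=0+4=4
r4=3+2=5
CMP r4, #13  (cmp 5,13)
BNE body: taken
r1=M[4]=8
r3=24&8=8
r3=M[4]=8
r1=8-8=0
r0=4+4=8
r4=5+2=7
CMP r4, #13  (cmp 7,13)
BNE body: taken
r1=M[8]=2
r3=8&2=0
r3=M[8]=2
r1=2-2=0
r0=8+4=12
r4=7+2=9
CMP r4, #13  (cmp 9,13)
BNE body: taken
r1=M[12]=22
r3=2&22=2
r3=M[12]=22
r1=22-22=0
r0=12+4=16
r4=9+2=11
CMP r4, #13  (cmp 11,13)
BNE body: taken
r1=M[16]=-5
r3=22&(-5)=18
r3=M[16]=-5
r1=(-5)-(-5)=0
r0=16+4=20
r4=11+2=13
CMP r4, #13  (cmp 13,13)
BNE body: not taken
STR r1, [4] → M[4]=0
halt.

0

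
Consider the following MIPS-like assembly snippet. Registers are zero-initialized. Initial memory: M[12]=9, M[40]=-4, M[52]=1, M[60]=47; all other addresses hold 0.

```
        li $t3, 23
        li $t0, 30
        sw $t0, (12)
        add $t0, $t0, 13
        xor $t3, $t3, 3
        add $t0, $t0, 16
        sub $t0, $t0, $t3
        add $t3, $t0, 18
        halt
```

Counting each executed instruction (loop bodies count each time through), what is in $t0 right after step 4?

43

li $t3, 23 → $t3=23
li $t0, 30 → $t0=30
sw $t0, (12) → M[12]=30
add $t0, $t0, 13 → $t0=30+13=43
After step 4: $t0 = 43.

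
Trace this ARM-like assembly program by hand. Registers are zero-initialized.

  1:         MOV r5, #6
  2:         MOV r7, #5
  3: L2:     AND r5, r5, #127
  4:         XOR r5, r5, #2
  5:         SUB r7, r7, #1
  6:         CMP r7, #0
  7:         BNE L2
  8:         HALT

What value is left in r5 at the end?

4

after MOV r5, #6: r5=6
after MOV r7, #5: r7=5
after AND r5, r5, #127: r5=6&127=6
after XOR r5, r5, #2: r5=6^2=4
after SUB r7, r7, #1: r7=5-1=4
CMP r7, #0  (cmp 4,0)
BNE L2: taken
after AND r5, r5, #127: r5=4&127=4
after XOR r5, r5, #2: r5=4^2=6
after SUB r7, r7, #1: r7=4-1=3
CMP r7, #0  (cmp 3,0)
BNE L2: taken
after AND r5, r5, #127: r5=6&127=6
after XOR r5, r5, #2: r5=6^2=4
after SUB r7, r7, #1: r7=3-1=2
CMP r7, #0  (cmp 2,0)
BNE L2: taken
after AND r5, r5, #127: r5=4&127=4
after XOR r5, r5, #2: r5=4^2=6
after SUB r7, r7, #1: r7=2-1=1
CMP r7, #0  (cmp 1,0)
BNE L2: taken
after AND r5, r5, #127: r5=6&127=6
after XOR r5, r5, #2: r5=6^2=4
after SUB r7, r7, #1: r7=1-1=0
CMP r7, #0  (cmp 0,0)
BNE L2: not taken
halt.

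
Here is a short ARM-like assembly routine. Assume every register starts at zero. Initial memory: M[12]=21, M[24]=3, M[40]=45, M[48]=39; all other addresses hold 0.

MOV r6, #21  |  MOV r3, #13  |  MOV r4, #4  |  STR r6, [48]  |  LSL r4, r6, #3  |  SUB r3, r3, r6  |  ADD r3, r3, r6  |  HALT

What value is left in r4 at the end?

168

after MOV r6, #21: r6=21
after MOV r3, #13: r3=13
after MOV r4, #4: r4=4
STR r6, [48] → M[48]=21
after LSL r4, r6, #3: r4=21<<3=168
after SUB r3, r3, r6: r3=13-21=-8
after ADD r3, r3, r6: r3=(-8)+21=13
halt.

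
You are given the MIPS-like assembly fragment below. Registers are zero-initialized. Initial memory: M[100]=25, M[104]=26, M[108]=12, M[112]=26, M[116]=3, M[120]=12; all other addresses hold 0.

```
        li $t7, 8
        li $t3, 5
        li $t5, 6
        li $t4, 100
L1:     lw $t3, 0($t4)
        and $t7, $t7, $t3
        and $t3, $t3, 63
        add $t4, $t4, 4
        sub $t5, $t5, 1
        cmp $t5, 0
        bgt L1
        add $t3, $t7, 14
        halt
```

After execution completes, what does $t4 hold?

124

after li $t7, 8: $t7=8
after li $t3, 5: $t3=5
after li $t5, 6: $t5=6
after li $t4, 100: $t4=100
after lw $t3, 0($t4): $t3=M[100]=25
after and $t7, $t7, $t3: $t7=8&25=8
after and $t3, $t3, 63: $t3=25&63=25
after add $t4, $t4, 4: $t4=100+4=104
after sub $t5, $t5, 1: $t5=6-1=5
cmp $t5, 0  (cmp 5,0)
bgt L1: taken
after lw $t3, 0($t4): $t3=M[104]=26
after and $t7, $t7, $t3: $t7=8&26=8
after and $t3, $t3, 63: $t3=26&63=26
after add $t4, $t4, 4: $t4=104+4=108
after sub $t5, $t5, 1: $t5=5-1=4
cmp $t5, 0  (cmp 4,0)
bgt L1: taken
after lw $t3, 0($t4): $t3=M[108]=12
after and $t7, $t7, $t3: $t7=8&12=8
after and $t3, $t3, 63: $t3=12&63=12
after add $t4, $t4, 4: $t4=108+4=112
after sub $t5, $t5, 1: $t5=4-1=3
cmp $t5, 0  (cmp 3,0)
bgt L1: taken
after lw $t3, 0($t4): $t3=M[112]=26
after and $t7, $t7, $t3: $t7=8&26=8
after and $t3, $t3, 63: $t3=26&63=26
after add $t4, $t4, 4: $t4=112+4=116
after sub $t5, $t5, 1: $t5=3-1=2
cmp $t5, 0  (cmp 2,0)
bgt L1: taken
after lw $t3, 0($t4): $t3=M[116]=3
after and $t7, $t7, $t3: $t7=8&3=0
after and $t3, $t3, 63: $t3=3&63=3
after add $t4, $t4, 4: $t4=116+4=120
after sub $t5, $t5, 1: $t5=2-1=1
cmp $t5, 0  (cmp 1,0)
bgt L1: taken
after lw $t3, 0($t4): $t3=M[120]=12
after and $t7, $t7, $t3: $t7=0&12=0
after and $t3, $t3, 63: $t3=12&63=12
after add $t4, $t4, 4: $t4=120+4=124
after sub $t5, $t5, 1: $t5=1-1=0
cmp $t5, 0  (cmp 0,0)
bgt L1: not taken
after add $t3, $t7, 14: $t3=0+14=14
halt.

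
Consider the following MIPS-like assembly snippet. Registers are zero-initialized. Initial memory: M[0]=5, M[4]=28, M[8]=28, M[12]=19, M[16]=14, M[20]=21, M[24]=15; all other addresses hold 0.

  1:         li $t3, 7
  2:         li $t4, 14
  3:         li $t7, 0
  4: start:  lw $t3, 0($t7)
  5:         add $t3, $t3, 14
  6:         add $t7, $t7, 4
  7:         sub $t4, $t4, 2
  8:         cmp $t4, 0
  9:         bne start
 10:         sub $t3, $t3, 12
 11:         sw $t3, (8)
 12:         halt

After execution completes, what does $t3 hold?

17

after li $t3, 7: $t3=7
after li $t4, 14: $t4=14
after li $t7, 0: $t7=0
after lw $t3, 0($t7): $t3=M[0]=5
after add $t3, $t3, 14: $t3=5+14=19
after add $t7, $t7, 4: $t7=0+4=4
after sub $t4, $t4, 2: $t4=14-2=12
cmp $t4, 0  (cmp 12,0)
bne start: taken
after lw $t3, 0($t7): $t3=M[4]=28
after add $t3, $t3, 14: $t3=28+14=42
after add $t7, $t7, 4: $t7=4+4=8
after sub $t4, $t4, 2: $t4=12-2=10
cmp $t4, 0  (cmp 10,0)
bne start: taken
after lw $t3, 0($t7): $t3=M[8]=28
after add $t3, $t3, 14: $t3=28+14=42
after add $t7, $t7, 4: $t7=8+4=12
after sub $t4, $t4, 2: $t4=10-2=8
cmp $t4, 0  (cmp 8,0)
bne start: taken
after lw $t3, 0($t7): $t3=M[12]=19
after add $t3, $t3, 14: $t3=19+14=33
after add $t7, $t7, 4: $t7=12+4=16
after sub $t4, $t4, 2: $t4=8-2=6
cmp $t4, 0  (cmp 6,0)
bne start: taken
after lw $t3, 0($t7): $t3=M[16]=14
after add $t3, $t3, 14: $t3=14+14=28
after add $t7, $t7, 4: $t7=16+4=20
after sub $t4, $t4, 2: $t4=6-2=4
cmp $t4, 0  (cmp 4,0)
bne start: taken
after lw $t3, 0($t7): $t3=M[20]=21
after add $t3, $t3, 14: $t3=21+14=35
after add $t7, $t7, 4: $t7=20+4=24
after sub $t4, $t4, 2: $t4=4-2=2
cmp $t4, 0  (cmp 2,0)
bne start: taken
after lw $t3, 0($t7): $t3=M[24]=15
after add $t3, $t3, 14: $t3=15+14=29
after add $t7, $t7, 4: $t7=24+4=28
after sub $t4, $t4, 2: $t4=2-2=0
cmp $t4, 0  (cmp 0,0)
bne start: not taken
after sub $t3, $t3, 12: $t3=29-12=17
sw $t3, (8) → M[8]=17
halt.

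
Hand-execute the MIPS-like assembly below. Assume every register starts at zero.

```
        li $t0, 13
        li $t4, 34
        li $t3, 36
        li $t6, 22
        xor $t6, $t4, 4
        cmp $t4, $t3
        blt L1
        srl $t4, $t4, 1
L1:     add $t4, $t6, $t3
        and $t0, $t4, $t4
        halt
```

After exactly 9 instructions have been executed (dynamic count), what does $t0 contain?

74

$t0=13
$t4=34
$t3=36
$t6=22
$t6=34^4=38
cmp $t4, $t3  (cmp 34,36)
blt L1: taken
$t4=38+36=74
$t0=74&74=74
After step 9: $t0 = 74.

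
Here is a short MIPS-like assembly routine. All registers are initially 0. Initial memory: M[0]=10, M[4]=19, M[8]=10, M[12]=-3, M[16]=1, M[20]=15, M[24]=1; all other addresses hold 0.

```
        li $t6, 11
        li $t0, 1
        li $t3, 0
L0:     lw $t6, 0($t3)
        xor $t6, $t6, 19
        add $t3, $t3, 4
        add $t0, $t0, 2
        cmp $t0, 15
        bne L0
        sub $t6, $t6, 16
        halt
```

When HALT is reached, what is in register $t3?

after li $t6, 11: $t6=11
after li $t0, 1: $t0=1
after li $t3, 0: $t3=0
after lw $t6, 0($t3): $t6=M[0]=10
after xor $t6, $t6, 19: $t6=10^19=25
after add $t3, $t3, 4: $t3=0+4=4
after add $t0, $t0, 2: $t0=1+2=3
cmp $t0, 15  (cmp 3,15)
bne L0: taken
after lw $t6, 0($t3): $t6=M[4]=19
after xor $t6, $t6, 19: $t6=19^19=0
after add $t3, $t3, 4: $t3=4+4=8
after add $t0, $t0, 2: $t0=3+2=5
cmp $t0, 15  (cmp 5,15)
bne L0: taken
after lw $t6, 0($t3): $t6=M[8]=10
after xor $t6, $t6, 19: $t6=10^19=25
after add $t3, $t3, 4: $t3=8+4=12
after add $t0, $t0, 2: $t0=5+2=7
cmp $t0, 15  (cmp 7,15)
bne L0: taken
after lw $t6, 0($t3): $t6=M[12]=-3
after xor $t6, $t6, 19: $t6=(-3)^19=-18
after add $t3, $t3, 4: $t3=12+4=16
after add $t0, $t0, 2: $t0=7+2=9
cmp $t0, 15  (cmp 9,15)
bne L0: taken
after lw $t6, 0($t3): $t6=M[16]=1
after xor $t6, $t6, 19: $t6=1^19=18
after add $t3, $t3, 4: $t3=16+4=20
after add $t0, $t0, 2: $t0=9+2=11
cmp $t0, 15  (cmp 11,15)
bne L0: taken
after lw $t6, 0($t3): $t6=M[20]=15
after xor $t6, $t6, 19: $t6=15^19=28
after add $t3, $t3, 4: $t3=20+4=24
after add $t0, $t0, 2: $t0=11+2=13
cmp $t0, 15  (cmp 13,15)
bne L0: taken
after lw $t6, 0($t3): $t6=M[24]=1
after xor $t6, $t6, 19: $t6=1^19=18
after add $t3, $t3, 4: $t3=24+4=28
after add $t0, $t0, 2: $t0=13+2=15
cmp $t0, 15  (cmp 15,15)
bne L0: not taken
after sub $t6, $t6, 16: $t6=18-16=2
halt.

28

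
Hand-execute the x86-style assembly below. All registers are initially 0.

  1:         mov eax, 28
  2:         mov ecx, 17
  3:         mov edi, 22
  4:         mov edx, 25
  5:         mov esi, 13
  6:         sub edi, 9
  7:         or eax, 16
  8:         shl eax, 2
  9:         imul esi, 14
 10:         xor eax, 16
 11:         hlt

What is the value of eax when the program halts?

96

mov eax, 28 → eax=28
mov ecx, 17 → ecx=17
mov edi, 22 → edi=22
mov edx, 25 → edx=25
mov esi, 13 → esi=13
sub edi, 9 → edi=22-9=13
or eax, 16 → eax=28|16=28
shl eax, 2 → eax=28<<2=112
imul esi, 14 → esi=13*14=182
xor eax, 16 → eax=112^16=96
halt.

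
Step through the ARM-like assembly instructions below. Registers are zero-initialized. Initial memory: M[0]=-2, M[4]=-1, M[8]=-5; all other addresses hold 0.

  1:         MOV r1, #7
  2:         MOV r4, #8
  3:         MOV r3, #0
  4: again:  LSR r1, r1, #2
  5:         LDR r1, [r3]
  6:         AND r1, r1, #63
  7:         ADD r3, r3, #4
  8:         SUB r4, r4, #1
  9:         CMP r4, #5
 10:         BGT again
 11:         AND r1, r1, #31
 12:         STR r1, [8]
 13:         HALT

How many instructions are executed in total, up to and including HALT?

27

MOV r1, #7 → r1=7
MOV r4, #8 → r4=8
MOV r3, #0 → r3=0
LSR r1, r1, #2 → r1=7>>2=1
LDR r1, [r3] → r1=M[0]=-2
AND r1, r1, #63 → r1=(-2)&63=62
ADD r3, r3, #4 → r3=0+4=4
SUB r4, r4, #1 → r4=8-1=7
CMP r4, #5  (cmp 7,5)
BGT again: taken
LSR r1, r1, #2 → r1=62>>2=15
LDR r1, [r3] → r1=M[4]=-1
AND r1, r1, #63 → r1=(-1)&63=63
ADD r3, r3, #4 → r3=4+4=8
SUB r4, r4, #1 → r4=7-1=6
CMP r4, #5  (cmp 6,5)
BGT again: taken
LSR r1, r1, #2 → r1=63>>2=15
LDR r1, [r3] → r1=M[8]=-5
AND r1, r1, #63 → r1=(-5)&63=59
ADD r3, r3, #4 → r3=8+4=12
SUB r4, r4, #1 → r4=6-1=5
CMP r4, #5  (cmp 5,5)
BGT again: not taken
AND r1, r1, #31 → r1=59&31=27
STR r1, [8] → M[8]=27
halt.
Total executed instructions: 27.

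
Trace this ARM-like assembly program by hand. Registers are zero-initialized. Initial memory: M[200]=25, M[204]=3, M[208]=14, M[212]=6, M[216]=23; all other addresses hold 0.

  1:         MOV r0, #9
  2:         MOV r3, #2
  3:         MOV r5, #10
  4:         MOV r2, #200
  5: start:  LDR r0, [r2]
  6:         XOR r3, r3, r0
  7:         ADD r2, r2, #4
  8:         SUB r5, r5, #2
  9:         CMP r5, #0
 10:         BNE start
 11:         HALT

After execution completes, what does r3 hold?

MOV r0, #9 → r0=9
MOV r3, #2 → r3=2
MOV r5, #10 → r5=10
MOV r2, #200 → r2=200
LDR r0, [r2] → r0=M[200]=25
XOR r3, r3, r0 → r3=2^25=27
ADD r2, r2, #4 → r2=200+4=204
SUB r5, r5, #2 → r5=10-2=8
CMP r5, #0  (cmp 8,0)
BNE start: taken
LDR r0, [r2] → r0=M[204]=3
XOR r3, r3, r0 → r3=27^3=24
ADD r2, r2, #4 → r2=204+4=208
SUB r5, r5, #2 → r5=8-2=6
CMP r5, #0  (cmp 6,0)
BNE start: taken
LDR r0, [r2] → r0=M[208]=14
XOR r3, r3, r0 → r3=24^14=22
ADD r2, r2, #4 → r2=208+4=212
SUB r5, r5, #2 → r5=6-2=4
CMP r5, #0  (cmp 4,0)
BNE start: taken
LDR r0, [r2] → r0=M[212]=6
XOR r3, r3, r0 → r3=22^6=16
ADD r2, r2, #4 → r2=212+4=216
SUB r5, r5, #2 → r5=4-2=2
CMP r5, #0  (cmp 2,0)
BNE start: taken
LDR r0, [r2] → r0=M[216]=23
XOR r3, r3, r0 → r3=16^23=7
ADD r2, r2, #4 → r2=216+4=220
SUB r5, r5, #2 → r5=2-2=0
CMP r5, #0  (cmp 0,0)
BNE start: not taken
halt.

7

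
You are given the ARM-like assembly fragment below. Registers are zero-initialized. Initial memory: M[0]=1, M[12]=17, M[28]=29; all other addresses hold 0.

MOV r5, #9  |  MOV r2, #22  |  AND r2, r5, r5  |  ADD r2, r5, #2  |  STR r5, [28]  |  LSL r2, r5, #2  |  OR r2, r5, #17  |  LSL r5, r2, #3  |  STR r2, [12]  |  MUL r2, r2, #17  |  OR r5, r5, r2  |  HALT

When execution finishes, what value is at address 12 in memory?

25

MOV r5, #9 → r5=9
MOV r2, #22 → r2=22
AND r2, r5, r5 → r2=9&9=9
ADD r2, r5, #2 → r2=9+2=11
STR r5, [28] → M[28]=9
LSL r2, r5, #2 → r2=9<<2=36
OR r2, r5, #17 → r2=9|17=25
LSL r5, r2, #3 → r5=25<<3=200
STR r2, [12] → M[12]=25
MUL r2, r2, #17 → r2=25*17=425
OR r5, r5, r2 → r5=200|425=489
halt.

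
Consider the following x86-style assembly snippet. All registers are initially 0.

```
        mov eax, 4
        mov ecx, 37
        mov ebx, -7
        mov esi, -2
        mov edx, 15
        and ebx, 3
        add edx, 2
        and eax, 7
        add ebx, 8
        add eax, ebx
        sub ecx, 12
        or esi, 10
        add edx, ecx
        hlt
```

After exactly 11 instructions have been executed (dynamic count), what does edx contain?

17

eax=4
ecx=37
ebx=-7
esi=-2
edx=15
ebx=(-7)&3=1
edx=15+2=17
eax=4&7=4
ebx=1+8=9
eax=4+9=13
ecx=37-12=25
After step 11: edx = 17.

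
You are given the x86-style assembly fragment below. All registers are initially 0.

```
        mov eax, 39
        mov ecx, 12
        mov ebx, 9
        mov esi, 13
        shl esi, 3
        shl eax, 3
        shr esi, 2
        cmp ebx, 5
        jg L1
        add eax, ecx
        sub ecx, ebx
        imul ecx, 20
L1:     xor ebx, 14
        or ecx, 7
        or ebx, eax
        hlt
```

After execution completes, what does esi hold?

after mov eax, 39: eax=39
after mov ecx, 12: ecx=12
after mov ebx, 9: ebx=9
after mov esi, 13: esi=13
after shl esi, 3: esi=13<<3=104
after shl eax, 3: eax=39<<3=312
after shr esi, 2: esi=104>>2=26
cmp ebx, 5  (cmp 9,5)
jg L1: taken
after xor ebx, 14: ebx=9^14=7
after or ecx, 7: ecx=12|7=15
after or ebx, eax: ebx=7|312=319
halt.

26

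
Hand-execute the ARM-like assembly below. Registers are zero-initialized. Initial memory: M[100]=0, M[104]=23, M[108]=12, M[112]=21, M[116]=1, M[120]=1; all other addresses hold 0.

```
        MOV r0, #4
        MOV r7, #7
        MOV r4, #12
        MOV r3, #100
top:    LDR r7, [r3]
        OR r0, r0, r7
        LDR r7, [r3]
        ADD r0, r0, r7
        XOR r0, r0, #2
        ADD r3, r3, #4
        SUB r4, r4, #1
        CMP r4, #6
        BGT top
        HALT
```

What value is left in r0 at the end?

after MOV r0, #4: r0=4
after MOV r7, #7: r7=7
after MOV r4, #12: r4=12
after MOV r3, #100: r3=100
after LDR r7, [r3]: r7=M[100]=0
after OR r0, r0, r7: r0=4|0=4
after LDR r7, [r3]: r7=M[100]=0
after ADD r0, r0, r7: r0=4+0=4
after XOR r0, r0, #2: r0=4^2=6
after ADD r3, r3, #4: r3=100+4=104
after SUB r4, r4, #1: r4=12-1=11
CMP r4, #6  (cmp 11,6)
BGT top: taken
after LDR r7, [r3]: r7=M[104]=23
after OR r0, r0, r7: r0=6|23=23
after LDR r7, [r3]: r7=M[104]=23
after ADD r0, r0, r7: r0=23+23=46
after XOR r0, r0, #2: r0=46^2=44
after ADD r3, r3, #4: r3=104+4=108
after SUB r4, r4, #1: r4=11-1=10
CMP r4, #6  (cmp 10,6)
BGT top: taken
after LDR r7, [r3]: r7=M[108]=12
after OR r0, r0, r7: r0=44|12=44
after LDR r7, [r3]: r7=M[108]=12
after ADD r0, r0, r7: r0=44+12=56
after XOR r0, r0, #2: r0=56^2=58
after ADD r3, r3, #4: r3=108+4=112
after SUB r4, r4, #1: r4=10-1=9
CMP r4, #6  (cmp 9,6)
BGT top: taken
after LDR r7, [r3]: r7=M[112]=21
after OR r0, r0, r7: r0=58|21=63
after LDR r7, [r3]: r7=M[112]=21
after ADD r0, r0, r7: r0=63+21=84
after XOR r0, r0, #2: r0=84^2=86
after ADD r3, r3, #4: r3=112+4=116
after SUB r4, r4, #1: r4=9-1=8
CMP r4, #6  (cmp 8,6)
BGT top: taken
after LDR r7, [r3]: r7=M[116]=1
after OR r0, r0, r7: r0=86|1=87
after LDR r7, [r3]: r7=M[116]=1
after ADD r0, r0, r7: r0=87+1=88
after XOR r0, r0, #2: r0=88^2=90
after ADD r3, r3, #4: r3=116+4=120
after SUB r4, r4, #1: r4=8-1=7
CMP r4, #6  (cmp 7,6)
BGT top: taken
after LDR r7, [r3]: r7=M[120]=1
after OR r0, r0, r7: r0=90|1=91
after LDR r7, [r3]: r7=M[120]=1
after ADD r0, r0, r7: r0=91+1=92
after XOR r0, r0, #2: r0=92^2=94
after ADD r3, r3, #4: r3=120+4=124
after SUB r4, r4, #1: r4=7-1=6
CMP r4, #6  (cmp 6,6)
BGT top: not taken
halt.

94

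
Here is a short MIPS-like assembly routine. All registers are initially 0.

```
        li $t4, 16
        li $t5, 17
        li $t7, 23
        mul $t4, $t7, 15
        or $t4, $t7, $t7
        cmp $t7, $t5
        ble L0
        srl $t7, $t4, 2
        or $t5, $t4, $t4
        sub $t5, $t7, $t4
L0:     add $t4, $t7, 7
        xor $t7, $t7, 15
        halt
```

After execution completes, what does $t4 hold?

$t4=16
$t5=17
$t7=23
$t4=23*15=345
$t4=23|23=23
cmp $t7, $t5  (cmp 23,17)
ble L0: not taken
$t7=23>>2=5
$t5=23|23=23
$t5=5-23=-18
$t4=5+7=12
$t7=5^15=10
halt.

12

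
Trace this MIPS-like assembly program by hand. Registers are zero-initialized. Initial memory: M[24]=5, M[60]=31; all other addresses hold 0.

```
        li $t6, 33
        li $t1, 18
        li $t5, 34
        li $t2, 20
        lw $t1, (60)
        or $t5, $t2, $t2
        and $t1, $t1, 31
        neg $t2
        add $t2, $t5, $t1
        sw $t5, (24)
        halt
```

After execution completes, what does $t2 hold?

51

$t6=33
$t1=18
$t5=34
$t2=20
$t1=M[60]=31
$t5=20|20=20
$t1=31&31=31
$t2=-(20)=-20
$t2=20+31=51
sw $t5, (24) → M[24]=20
halt.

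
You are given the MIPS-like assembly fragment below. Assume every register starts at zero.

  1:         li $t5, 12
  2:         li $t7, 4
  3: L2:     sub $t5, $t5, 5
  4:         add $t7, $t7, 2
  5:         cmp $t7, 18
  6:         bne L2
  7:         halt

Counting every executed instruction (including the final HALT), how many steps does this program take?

after li $t5, 12: $t5=12
after li $t7, 4: $t7=4
after sub $t5, $t5, 5: $t5=12-5=7
after add $t7, $t7, 2: $t7=4+2=6
cmp $t7, 18  (cmp 6,18)
bne L2: taken
after sub $t5, $t5, 5: $t5=7-5=2
after add $t7, $t7, 2: $t7=6+2=8
cmp $t7, 18  (cmp 8,18)
bne L2: taken
after sub $t5, $t5, 5: $t5=2-5=-3
after add $t7, $t7, 2: $t7=8+2=10
cmp $t7, 18  (cmp 10,18)
bne L2: taken
after sub $t5, $t5, 5: $t5=(-3)-5=-8
after add $t7, $t7, 2: $t7=10+2=12
cmp $t7, 18  (cmp 12,18)
bne L2: taken
after sub $t5, $t5, 5: $t5=(-8)-5=-13
after add $t7, $t7, 2: $t7=12+2=14
cmp $t7, 18  (cmp 14,18)
bne L2: taken
after sub $t5, $t5, 5: $t5=(-13)-5=-18
after add $t7, $t7, 2: $t7=14+2=16
cmp $t7, 18  (cmp 16,18)
bne L2: taken
after sub $t5, $t5, 5: $t5=(-18)-5=-23
after add $t7, $t7, 2: $t7=16+2=18
cmp $t7, 18  (cmp 18,18)
bne L2: not taken
halt.
Total executed instructions: 31.

31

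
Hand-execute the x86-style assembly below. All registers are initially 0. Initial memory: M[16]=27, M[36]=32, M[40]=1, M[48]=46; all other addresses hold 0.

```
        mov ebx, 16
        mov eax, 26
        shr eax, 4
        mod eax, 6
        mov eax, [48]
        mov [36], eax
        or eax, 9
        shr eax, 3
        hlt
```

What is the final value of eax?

5

after mov ebx, 16: ebx=16
after mov eax, 26: eax=26
after shr eax, 4: eax=26>>4=1
after mod eax, 6: eax=1%6=1
after mov eax, [48]: eax=M[48]=46
mov [36], eax → M[36]=46
after or eax, 9: eax=46|9=47
after shr eax, 3: eax=47>>3=5
halt.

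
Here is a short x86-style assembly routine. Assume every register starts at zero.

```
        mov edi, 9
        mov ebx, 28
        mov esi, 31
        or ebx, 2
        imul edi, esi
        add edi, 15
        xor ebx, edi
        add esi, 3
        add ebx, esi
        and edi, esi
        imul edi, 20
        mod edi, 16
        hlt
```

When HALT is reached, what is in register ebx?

mov edi, 9 → edi=9
mov ebx, 28 → ebx=28
mov esi, 31 → esi=31
or ebx, 2 → ebx=28|2=30
imul edi, esi → edi=9*31=279
add edi, 15 → edi=279+15=294
xor ebx, edi → ebx=30^294=312
add esi, 3 → esi=31+3=34
add ebx, esi → ebx=312+34=346
and edi, esi → edi=294&34=34
imul edi, 20 → edi=34*20=680
mod edi, 16 → edi=680%16=8
halt.

346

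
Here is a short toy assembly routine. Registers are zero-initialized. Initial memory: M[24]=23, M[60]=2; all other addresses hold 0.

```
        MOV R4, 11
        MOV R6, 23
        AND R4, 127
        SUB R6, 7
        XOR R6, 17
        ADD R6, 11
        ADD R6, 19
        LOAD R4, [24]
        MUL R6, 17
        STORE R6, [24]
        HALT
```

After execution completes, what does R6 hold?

527

MOV R4, 11 → R4=11
MOV R6, 23 → R6=23
AND R4, 127 → R4=11&127=11
SUB R6, 7 → R6=23-7=16
XOR R6, 17 → R6=16^17=1
ADD R6, 11 → R6=1+11=12
ADD R6, 19 → R6=12+19=31
LOAD R4, [24] → R4=M[24]=23
MUL R6, 17 → R6=31*17=527
STORE R6, [24] → M[24]=527
halt.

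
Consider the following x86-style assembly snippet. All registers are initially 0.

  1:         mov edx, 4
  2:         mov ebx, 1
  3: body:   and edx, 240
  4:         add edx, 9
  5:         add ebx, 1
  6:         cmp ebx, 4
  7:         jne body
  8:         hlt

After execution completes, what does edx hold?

edx=4
ebx=1
edx=4&240=0
edx=0+9=9
ebx=1+1=2
cmp ebx, 4  (cmp 2,4)
jne body: taken
edx=9&240=0
edx=0+9=9
ebx=2+1=3
cmp ebx, 4  (cmp 3,4)
jne body: taken
edx=9&240=0
edx=0+9=9
ebx=3+1=4
cmp ebx, 4  (cmp 4,4)
jne body: not taken
halt.

9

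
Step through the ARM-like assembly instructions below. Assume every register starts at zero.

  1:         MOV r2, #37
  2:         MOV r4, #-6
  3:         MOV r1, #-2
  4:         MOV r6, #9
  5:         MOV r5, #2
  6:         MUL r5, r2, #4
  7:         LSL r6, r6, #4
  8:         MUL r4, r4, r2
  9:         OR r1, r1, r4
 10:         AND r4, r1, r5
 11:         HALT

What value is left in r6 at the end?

144

r2=37
r4=-6
r1=-2
r6=9
r5=2
r5=37*4=148
r6=9<<4=144
r4=(-6)*37=-222
r1=(-2)|(-222)=-2
r4=(-2)&148=148
halt.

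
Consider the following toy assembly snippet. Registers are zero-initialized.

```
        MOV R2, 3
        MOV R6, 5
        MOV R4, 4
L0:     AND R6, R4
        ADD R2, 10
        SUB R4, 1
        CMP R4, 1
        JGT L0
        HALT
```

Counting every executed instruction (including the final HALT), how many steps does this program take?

MOV R2, 3 → R2=3
MOV R6, 5 → R6=5
MOV R4, 4 → R4=4
AND R6, R4 → R6=5&4=4
ADD R2, 10 → R2=3+10=13
SUB R4, 1 → R4=4-1=3
CMP R4, 1  (cmp 3,1)
JGT L0: taken
AND R6, R4 → R6=4&3=0
ADD R2, 10 → R2=13+10=23
SUB R4, 1 → R4=3-1=2
CMP R4, 1  (cmp 2,1)
JGT L0: taken
AND R6, R4 → R6=0&2=0
ADD R2, 10 → R2=23+10=33
SUB R4, 1 → R4=2-1=1
CMP R4, 1  (cmp 1,1)
JGT L0: not taken
halt.
Total executed instructions: 19.

19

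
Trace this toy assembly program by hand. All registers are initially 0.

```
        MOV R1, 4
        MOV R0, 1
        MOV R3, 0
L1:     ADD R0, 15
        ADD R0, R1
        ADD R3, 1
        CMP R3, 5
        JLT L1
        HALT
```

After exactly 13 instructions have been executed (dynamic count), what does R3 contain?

2

after MOV R1, 4: R1=4
after MOV R0, 1: R0=1
after MOV R3, 0: R3=0
after ADD R0, 15: R0=1+15=16
after ADD R0, R1: R0=16+4=20
after ADD R3, 1: R3=0+1=1
CMP R3, 5  (cmp 1,5)
JLT L1: taken
after ADD R0, 15: R0=20+15=35
after ADD R0, R1: R0=35+4=39
after ADD R3, 1: R3=1+1=2
CMP R3, 5  (cmp 2,5)
JLT L1: taken
After step 13: R3 = 2.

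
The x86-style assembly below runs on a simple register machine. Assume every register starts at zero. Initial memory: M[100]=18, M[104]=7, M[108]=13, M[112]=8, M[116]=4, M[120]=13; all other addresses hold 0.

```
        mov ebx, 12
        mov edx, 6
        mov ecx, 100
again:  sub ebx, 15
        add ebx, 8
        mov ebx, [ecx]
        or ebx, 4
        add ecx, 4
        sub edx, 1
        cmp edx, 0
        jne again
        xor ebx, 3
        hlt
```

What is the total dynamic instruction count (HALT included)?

53

mov ebx, 12 → ebx=12
mov edx, 6 → edx=6
mov ecx, 100 → ecx=100
sub ebx, 15 → ebx=12-15=-3
add ebx, 8 → ebx=(-3)+8=5
mov ebx, [ecx] → ebx=M[100]=18
or ebx, 4 → ebx=18|4=22
add ecx, 4 → ecx=100+4=104
sub edx, 1 → edx=6-1=5
cmp edx, 0  (cmp 5,0)
jne again: taken
sub ebx, 15 → ebx=22-15=7
add ebx, 8 → ebx=7+8=15
mov ebx, [ecx] → ebx=M[104]=7
or ebx, 4 → ebx=7|4=7
add ecx, 4 → ecx=104+4=108
sub edx, 1 → edx=5-1=4
cmp edx, 0  (cmp 4,0)
jne again: taken
sub ebx, 15 → ebx=7-15=-8
add ebx, 8 → ebx=(-8)+8=0
mov ebx, [ecx] → ebx=M[108]=13
or ebx, 4 → ebx=13|4=13
add ecx, 4 → ecx=108+4=112
sub edx, 1 → edx=4-1=3
cmp edx, 0  (cmp 3,0)
jne again: taken
sub ebx, 15 → ebx=13-15=-2
add ebx, 8 → ebx=(-2)+8=6
mov ebx, [ecx] → ebx=M[112]=8
or ebx, 4 → ebx=8|4=12
add ecx, 4 → ecx=112+4=116
sub edx, 1 → edx=3-1=2
cmp edx, 0  (cmp 2,0)
jne again: taken
sub ebx, 15 → ebx=12-15=-3
add ebx, 8 → ebx=(-3)+8=5
mov ebx, [ecx] → ebx=M[116]=4
or ebx, 4 → ebx=4|4=4
add ecx, 4 → ecx=116+4=120
sub edx, 1 → edx=2-1=1
cmp edx, 0  (cmp 1,0)
jne again: taken
sub ebx, 15 → ebx=4-15=-11
add ebx, 8 → ebx=(-11)+8=-3
mov ebx, [ecx] → ebx=M[120]=13
or ebx, 4 → ebx=13|4=13
add ecx, 4 → ecx=120+4=124
sub edx, 1 → edx=1-1=0
cmp edx, 0  (cmp 0,0)
jne again: not taken
xor ebx, 3 → ebx=13^3=14
halt.
Total executed instructions: 53.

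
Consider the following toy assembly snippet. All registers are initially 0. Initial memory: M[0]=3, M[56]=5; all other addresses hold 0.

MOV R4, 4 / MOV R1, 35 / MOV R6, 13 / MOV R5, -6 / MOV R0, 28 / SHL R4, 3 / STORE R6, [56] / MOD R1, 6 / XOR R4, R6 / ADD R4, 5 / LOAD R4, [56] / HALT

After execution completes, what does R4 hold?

13

R4=4
R1=35
R6=13
R5=-6
R0=28
R4=4<<3=32
STORE R6, [56] → M[56]=13
R1=35%6=5
R4=32^13=45
R4=45+5=50
R4=M[56]=13
halt.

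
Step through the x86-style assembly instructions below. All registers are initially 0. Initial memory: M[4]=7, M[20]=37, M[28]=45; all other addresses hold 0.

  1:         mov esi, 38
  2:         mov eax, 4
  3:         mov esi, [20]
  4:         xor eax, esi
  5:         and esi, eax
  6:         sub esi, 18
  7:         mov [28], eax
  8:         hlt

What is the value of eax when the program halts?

33

after mov esi, 38: esi=38
after mov eax, 4: eax=4
after mov esi, [20]: esi=M[20]=37
after xor eax, esi: eax=4^37=33
after and esi, eax: esi=37&33=33
after sub esi, 18: esi=33-18=15
mov [28], eax → M[28]=33
halt.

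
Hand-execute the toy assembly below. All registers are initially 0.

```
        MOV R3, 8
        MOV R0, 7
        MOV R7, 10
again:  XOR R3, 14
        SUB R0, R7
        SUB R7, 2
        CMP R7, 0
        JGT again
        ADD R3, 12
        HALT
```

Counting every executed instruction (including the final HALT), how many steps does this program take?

after MOV R3, 8: R3=8
after MOV R0, 7: R0=7
after MOV R7, 10: R7=10
after XOR R3, 14: R3=8^14=6
after SUB R0, R7: R0=7-10=-3
after SUB R7, 2: R7=10-2=8
CMP R7, 0  (cmp 8,0)
JGT again: taken
after XOR R3, 14: R3=6^14=8
after SUB R0, R7: R0=(-3)-8=-11
after SUB R7, 2: R7=8-2=6
CMP R7, 0  (cmp 6,0)
JGT again: taken
after XOR R3, 14: R3=8^14=6
after SUB R0, R7: R0=(-11)-6=-17
after SUB R7, 2: R7=6-2=4
CMP R7, 0  (cmp 4,0)
JGT again: taken
after XOR R3, 14: R3=6^14=8
after SUB R0, R7: R0=(-17)-4=-21
after SUB R7, 2: R7=4-2=2
CMP R7, 0  (cmp 2,0)
JGT again: taken
after XOR R3, 14: R3=8^14=6
after SUB R0, R7: R0=(-21)-2=-23
after SUB R7, 2: R7=2-2=0
CMP R7, 0  (cmp 0,0)
JGT again: not taken
after ADD R3, 12: R3=6+12=18
halt.
Total executed instructions: 30.

30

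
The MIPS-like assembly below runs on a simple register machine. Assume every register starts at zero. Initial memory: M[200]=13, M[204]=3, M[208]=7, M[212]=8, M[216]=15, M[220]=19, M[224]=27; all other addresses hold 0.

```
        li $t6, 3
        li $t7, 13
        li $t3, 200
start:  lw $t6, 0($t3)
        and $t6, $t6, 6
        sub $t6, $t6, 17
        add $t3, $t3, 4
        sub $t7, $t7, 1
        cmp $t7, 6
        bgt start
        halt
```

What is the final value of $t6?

-15

$t6=3
$t7=13
$t3=200
$t6=M[200]=13
$t6=13&6=4
$t6=4-17=-13
$t3=200+4=204
$t7=13-1=12
cmp $t7, 6  (cmp 12,6)
bgt start: taken
$t6=M[204]=3
$t6=3&6=2
$t6=2-17=-15
$t3=204+4=208
$t7=12-1=11
cmp $t7, 6  (cmp 11,6)
bgt start: taken
$t6=M[208]=7
$t6=7&6=6
$t6=6-17=-11
$t3=208+4=212
$t7=11-1=10
cmp $t7, 6  (cmp 10,6)
bgt start: taken
$t6=M[212]=8
$t6=8&6=0
$t6=0-17=-17
$t3=212+4=216
$t7=10-1=9
cmp $t7, 6  (cmp 9,6)
bgt start: taken
$t6=M[216]=15
$t6=15&6=6
$t6=6-17=-11
$t3=216+4=220
$t7=9-1=8
cmp $t7, 6  (cmp 8,6)
bgt start: taken
$t6=M[220]=19
$t6=19&6=2
$t6=2-17=-15
$t3=220+4=224
$t7=8-1=7
cmp $t7, 6  (cmp 7,6)
bgt start: taken
$t6=M[224]=27
$t6=27&6=2
$t6=2-17=-15
$t3=224+4=228
$t7=7-1=6
cmp $t7, 6  (cmp 6,6)
bgt start: not taken
halt.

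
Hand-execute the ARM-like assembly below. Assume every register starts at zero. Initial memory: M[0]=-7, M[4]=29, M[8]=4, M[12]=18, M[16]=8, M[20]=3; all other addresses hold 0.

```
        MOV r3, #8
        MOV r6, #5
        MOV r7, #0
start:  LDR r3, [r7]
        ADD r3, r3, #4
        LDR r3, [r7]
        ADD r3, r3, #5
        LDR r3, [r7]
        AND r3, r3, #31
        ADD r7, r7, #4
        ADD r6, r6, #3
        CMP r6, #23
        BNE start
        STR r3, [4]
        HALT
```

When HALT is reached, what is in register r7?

24

r3=8
r6=5
r7=0
r3=M[0]=-7
r3=(-7)+4=-3
r3=M[0]=-7
r3=(-7)+5=-2
r3=M[0]=-7
r3=(-7)&31=25
r7=0+4=4
r6=5+3=8
CMP r6, #23  (cmp 8,23)
BNE start: taken
r3=M[4]=29
r3=29+4=33
r3=M[4]=29
r3=29+5=34
r3=M[4]=29
r3=29&31=29
r7=4+4=8
r6=8+3=11
CMP r6, #23  (cmp 11,23)
BNE start: taken
r3=M[8]=4
r3=4+4=8
r3=M[8]=4
r3=4+5=9
r3=M[8]=4
r3=4&31=4
r7=8+4=12
r6=11+3=14
CMP r6, #23  (cmp 14,23)
BNE start: taken
r3=M[12]=18
r3=18+4=22
r3=M[12]=18
r3=18+5=23
r3=M[12]=18
r3=18&31=18
r7=12+4=16
r6=14+3=17
CMP r6, #23  (cmp 17,23)
BNE start: taken
r3=M[16]=8
r3=8+4=12
r3=M[16]=8
r3=8+5=13
r3=M[16]=8
r3=8&31=8
r7=16+4=20
r6=17+3=20
CMP r6, #23  (cmp 20,23)
BNE start: taken
r3=M[20]=3
r3=3+4=7
r3=M[20]=3
r3=3+5=8
r3=M[20]=3
r3=3&31=3
r7=20+4=24
r6=20+3=23
CMP r6, #23  (cmp 23,23)
BNE start: not taken
STR r3, [4] → M[4]=3
halt.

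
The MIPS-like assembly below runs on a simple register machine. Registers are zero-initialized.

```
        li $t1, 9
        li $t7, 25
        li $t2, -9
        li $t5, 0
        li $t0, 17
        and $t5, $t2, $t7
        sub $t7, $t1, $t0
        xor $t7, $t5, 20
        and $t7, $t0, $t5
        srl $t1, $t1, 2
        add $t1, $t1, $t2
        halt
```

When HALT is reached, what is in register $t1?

after li $t1, 9: $t1=9
after li $t7, 25: $t7=25
after li $t2, -9: $t2=-9
after li $t5, 0: $t5=0
after li $t0, 17: $t0=17
after and $t5, $t2, $t7: $t5=(-9)&25=17
after sub $t7, $t1, $t0: $t7=9-17=-8
after xor $t7, $t5, 20: $t7=17^20=5
after and $t7, $t0, $t5: $t7=17&17=17
after srl $t1, $t1, 2: $t1=9>>2=2
after add $t1, $t1, $t2: $t1=2+(-9)=-7
halt.

-7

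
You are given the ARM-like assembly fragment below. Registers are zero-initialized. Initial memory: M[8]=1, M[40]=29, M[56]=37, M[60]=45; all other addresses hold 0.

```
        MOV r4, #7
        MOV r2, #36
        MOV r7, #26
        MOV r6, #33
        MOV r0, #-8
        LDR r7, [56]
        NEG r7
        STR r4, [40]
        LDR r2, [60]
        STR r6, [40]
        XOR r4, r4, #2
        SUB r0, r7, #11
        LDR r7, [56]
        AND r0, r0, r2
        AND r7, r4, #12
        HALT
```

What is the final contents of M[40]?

r4=7
r2=36
r7=26
r6=33
r0=-8
r7=M[56]=37
r7=-(37)=-37
STR r4, [40] → M[40]=7
r2=M[60]=45
STR r6, [40] → M[40]=33
r4=7^2=5
r0=(-37)-11=-48
r7=M[56]=37
r0=(-48)&45=0
r7=5&12=4
halt.

33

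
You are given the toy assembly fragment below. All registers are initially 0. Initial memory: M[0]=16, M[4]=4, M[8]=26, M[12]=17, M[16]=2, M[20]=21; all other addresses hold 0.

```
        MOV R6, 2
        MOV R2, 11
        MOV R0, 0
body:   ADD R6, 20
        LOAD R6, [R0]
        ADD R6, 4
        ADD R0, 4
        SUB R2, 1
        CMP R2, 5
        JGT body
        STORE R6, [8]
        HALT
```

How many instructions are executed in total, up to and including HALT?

47

R6=2
R2=11
R0=0
R6=2+20=22
R6=M[0]=16
R6=16+4=20
R0=0+4=4
R2=11-1=10
CMP R2, 5  (cmp 10,5)
JGT body: taken
R6=20+20=40
R6=M[4]=4
R6=4+4=8
R0=4+4=8
R2=10-1=9
CMP R2, 5  (cmp 9,5)
JGT body: taken
R6=8+20=28
R6=M[8]=26
R6=26+4=30
R0=8+4=12
R2=9-1=8
CMP R2, 5  (cmp 8,5)
JGT body: taken
R6=30+20=50
R6=M[12]=17
R6=17+4=21
R0=12+4=16
R2=8-1=7
CMP R2, 5  (cmp 7,5)
JGT body: taken
R6=21+20=41
R6=M[16]=2
R6=2+4=6
R0=16+4=20
R2=7-1=6
CMP R2, 5  (cmp 6,5)
JGT body: taken
R6=6+20=26
R6=M[20]=21
R6=21+4=25
R0=20+4=24
R2=6-1=5
CMP R2, 5  (cmp 5,5)
JGT body: not taken
STORE R6, [8] → M[8]=25
halt.
Total executed instructions: 47.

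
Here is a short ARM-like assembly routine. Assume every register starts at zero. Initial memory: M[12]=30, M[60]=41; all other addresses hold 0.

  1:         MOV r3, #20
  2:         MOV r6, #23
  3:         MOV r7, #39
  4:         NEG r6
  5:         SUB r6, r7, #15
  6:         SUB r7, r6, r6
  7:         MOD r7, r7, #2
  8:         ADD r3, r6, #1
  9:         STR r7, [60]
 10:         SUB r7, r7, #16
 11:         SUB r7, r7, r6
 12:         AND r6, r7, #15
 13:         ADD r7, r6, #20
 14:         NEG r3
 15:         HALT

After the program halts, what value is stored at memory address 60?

0

MOV r3, #20 → r3=20
MOV r6, #23 → r6=23
MOV r7, #39 → r7=39
NEG r6 → r6=-(23)=-23
SUB r6, r7, #15 → r6=39-15=24
SUB r7, r6, r6 → r7=24-24=0
MOD r7, r7, #2 → r7=0%2=0
ADD r3, r6, #1 → r3=24+1=25
STR r7, [60] → M[60]=0
SUB r7, r7, #16 → r7=0-16=-16
SUB r7, r7, r6 → r7=(-16)-24=-40
AND r6, r7, #15 → r6=(-40)&15=8
ADD r7, r6, #20 → r7=8+20=28
NEG r3 → r3=-(25)=-25
halt.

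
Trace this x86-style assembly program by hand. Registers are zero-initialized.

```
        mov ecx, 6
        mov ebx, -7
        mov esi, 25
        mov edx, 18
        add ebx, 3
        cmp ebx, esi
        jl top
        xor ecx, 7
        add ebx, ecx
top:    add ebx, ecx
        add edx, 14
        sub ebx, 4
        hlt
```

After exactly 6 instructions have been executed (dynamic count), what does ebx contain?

after mov ecx, 6: ecx=6
after mov ebx, -7: ebx=-7
after mov esi, 25: esi=25
after mov edx, 18: edx=18
after add ebx, 3: ebx=(-7)+3=-4
cmp ebx, esi  (cmp -4,25)
After step 6: ebx = -4.

-4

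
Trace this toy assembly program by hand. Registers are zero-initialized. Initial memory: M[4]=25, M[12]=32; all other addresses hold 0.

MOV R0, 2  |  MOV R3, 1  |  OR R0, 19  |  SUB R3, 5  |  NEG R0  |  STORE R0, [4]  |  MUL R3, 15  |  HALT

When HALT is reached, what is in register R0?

-19

R0=2
R3=1
R0=2|19=19
R3=1-5=-4
R0=-(19)=-19
STORE R0, [4] → M[4]=-19
R3=(-4)*15=-60
halt.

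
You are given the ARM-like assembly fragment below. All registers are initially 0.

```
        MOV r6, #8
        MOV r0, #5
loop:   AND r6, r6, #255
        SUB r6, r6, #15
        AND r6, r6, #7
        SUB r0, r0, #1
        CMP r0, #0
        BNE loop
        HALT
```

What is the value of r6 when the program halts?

5

MOV r6, #8 → r6=8
MOV r0, #5 → r0=5
AND r6, r6, #255 → r6=8&255=8
SUB r6, r6, #15 → r6=8-15=-7
AND r6, r6, #7 → r6=(-7)&7=1
SUB r0, r0, #1 → r0=5-1=4
CMP r0, #0  (cmp 4,0)
BNE loop: taken
AND r6, r6, #255 → r6=1&255=1
SUB r6, r6, #15 → r6=1-15=-14
AND r6, r6, #7 → r6=(-14)&7=2
SUB r0, r0, #1 → r0=4-1=3
CMP r0, #0  (cmp 3,0)
BNE loop: taken
AND r6, r6, #255 → r6=2&255=2
SUB r6, r6, #15 → r6=2-15=-13
AND r6, r6, #7 → r6=(-13)&7=3
SUB r0, r0, #1 → r0=3-1=2
CMP r0, #0  (cmp 2,0)
BNE loop: taken
AND r6, r6, #255 → r6=3&255=3
SUB r6, r6, #15 → r6=3-15=-12
AND r6, r6, #7 → r6=(-12)&7=4
SUB r0, r0, #1 → r0=2-1=1
CMP r0, #0  (cmp 1,0)
BNE loop: taken
AND r6, r6, #255 → r6=4&255=4
SUB r6, r6, #15 → r6=4-15=-11
AND r6, r6, #7 → r6=(-11)&7=5
SUB r0, r0, #1 → r0=1-1=0
CMP r0, #0  (cmp 0,0)
BNE loop: not taken
halt.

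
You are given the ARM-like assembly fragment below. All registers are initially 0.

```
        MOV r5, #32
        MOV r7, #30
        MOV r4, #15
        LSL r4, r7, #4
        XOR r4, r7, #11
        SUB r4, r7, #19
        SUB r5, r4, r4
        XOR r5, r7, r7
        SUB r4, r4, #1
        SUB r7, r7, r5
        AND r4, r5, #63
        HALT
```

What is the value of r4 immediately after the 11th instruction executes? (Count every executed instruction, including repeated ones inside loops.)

after MOV r5, #32: r5=32
after MOV r7, #30: r7=30
after MOV r4, #15: r4=15
after LSL r4, r7, #4: r4=30<<4=480
after XOR r4, r7, #11: r4=30^11=21
after SUB r4, r7, #19: r4=30-19=11
after SUB r5, r4, r4: r5=11-11=0
after XOR r5, r7, r7: r5=30^30=0
after SUB r4, r4, #1: r4=11-1=10
after SUB r7, r7, r5: r7=30-0=30
after AND r4, r5, #63: r4=0&63=0
After step 11: r4 = 0.

0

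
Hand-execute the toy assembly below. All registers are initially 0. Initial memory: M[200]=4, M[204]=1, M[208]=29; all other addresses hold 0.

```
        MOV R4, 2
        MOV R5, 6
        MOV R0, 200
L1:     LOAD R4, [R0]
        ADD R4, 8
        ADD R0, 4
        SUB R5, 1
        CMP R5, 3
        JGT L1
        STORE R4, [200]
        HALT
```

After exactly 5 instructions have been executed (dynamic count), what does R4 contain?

MOV R4, 2 → R4=2
MOV R5, 6 → R5=6
MOV R0, 200 → R0=200
LOAD R4, [R0] → R4=M[200]=4
ADD R4, 8 → R4=4+8=12
After step 5: R4 = 12.

12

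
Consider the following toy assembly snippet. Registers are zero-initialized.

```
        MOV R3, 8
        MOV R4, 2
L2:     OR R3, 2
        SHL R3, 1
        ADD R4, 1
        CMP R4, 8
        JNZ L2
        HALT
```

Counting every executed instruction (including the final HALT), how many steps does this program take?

MOV R3, 8 → R3=8
MOV R4, 2 → R4=2
OR R3, 2 → R3=8|2=10
SHL R3, 1 → R3=10<<1=20
ADD R4, 1 → R4=2+1=3
CMP R4, 8  (cmp 3,8)
JNZ L2: taken
OR R3, 2 → R3=20|2=22
SHL R3, 1 → R3=22<<1=44
ADD R4, 1 → R4=3+1=4
CMP R4, 8  (cmp 4,8)
JNZ L2: taken
OR R3, 2 → R3=44|2=46
SHL R3, 1 → R3=46<<1=92
ADD R4, 1 → R4=4+1=5
CMP R4, 8  (cmp 5,8)
JNZ L2: taken
OR R3, 2 → R3=92|2=94
SHL R3, 1 → R3=94<<1=188
ADD R4, 1 → R4=5+1=6
CMP R4, 8  (cmp 6,8)
JNZ L2: taken
OR R3, 2 → R3=188|2=190
SHL R3, 1 → R3=190<<1=380
ADD R4, 1 → R4=6+1=7
CMP R4, 8  (cmp 7,8)
JNZ L2: taken
OR R3, 2 → R3=380|2=382
SHL R3, 1 → R3=382<<1=764
ADD R4, 1 → R4=7+1=8
CMP R4, 8  (cmp 8,8)
JNZ L2: not taken
halt.
Total executed instructions: 33.

33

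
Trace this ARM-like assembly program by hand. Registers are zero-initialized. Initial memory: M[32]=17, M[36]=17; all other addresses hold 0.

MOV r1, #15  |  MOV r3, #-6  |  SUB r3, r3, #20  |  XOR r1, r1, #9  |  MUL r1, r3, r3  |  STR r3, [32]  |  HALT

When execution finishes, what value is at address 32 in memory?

-26

MOV r1, #15 → r1=15
MOV r3, #-6 → r3=-6
SUB r3, r3, #20 → r3=(-6)-20=-26
XOR r1, r1, #9 → r1=15^9=6
MUL r1, r3, r3 → r1=(-26)*(-26)=676
STR r3, [32] → M[32]=-26
halt.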